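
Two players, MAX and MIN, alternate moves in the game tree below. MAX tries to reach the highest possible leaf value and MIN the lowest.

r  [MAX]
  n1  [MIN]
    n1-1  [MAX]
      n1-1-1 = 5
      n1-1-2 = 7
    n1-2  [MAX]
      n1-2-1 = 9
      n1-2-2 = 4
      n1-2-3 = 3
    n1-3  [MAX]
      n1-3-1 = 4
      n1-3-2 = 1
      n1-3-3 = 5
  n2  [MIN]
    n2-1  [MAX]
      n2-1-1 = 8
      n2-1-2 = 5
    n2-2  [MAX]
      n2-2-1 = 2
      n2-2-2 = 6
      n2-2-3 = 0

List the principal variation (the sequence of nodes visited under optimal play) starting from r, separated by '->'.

r -> n2 -> n2-2 -> n2-2-2

n1-1 (MAX): max(5, 7) = 7
n1-2 (MAX): max(9, 4, 3) = 9
n1-3 (MAX): max(4, 1, 5) = 5
n1 (MIN): min(7, 9, 5) = 5
n2-1 (MAX): max(8, 5) = 8
n2-2 (MAX): max(2, 6, 0) = 6
n2 (MIN): min(8, 6) = 6
r (MAX): max(5, 6) = 6
At r, MAX picks n2 (highest: 6).
At n2, MIN picks n2-2 (lowest: 6).
At n2-2, MAX picks n2-2-2 (highest: 6).
Terminal value 6.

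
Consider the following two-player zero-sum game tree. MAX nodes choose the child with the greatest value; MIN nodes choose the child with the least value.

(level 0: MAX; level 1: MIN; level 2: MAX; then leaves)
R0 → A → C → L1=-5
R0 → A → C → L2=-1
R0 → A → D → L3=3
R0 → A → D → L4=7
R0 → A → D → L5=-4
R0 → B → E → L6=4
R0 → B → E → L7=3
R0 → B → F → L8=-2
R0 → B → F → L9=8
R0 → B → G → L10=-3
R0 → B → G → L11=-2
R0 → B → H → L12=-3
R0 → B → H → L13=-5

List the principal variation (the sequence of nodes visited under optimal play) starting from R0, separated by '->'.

R0 -> A -> C -> L2

C (MAX): max(-5, -1) = -1
D (MAX): max(3, 7, -4) = 7
A (MIN): min(-1, 7) = -1
E (MAX): max(4, 3) = 4
F (MAX): max(-2, 8) = 8
G (MAX): max(-3, -2) = -2
H (MAX): max(-3, -5) = -3
B (MIN): min(4, 8, -2, -3) = -3
R0 (MAX): max(-1, -3) = -1
At R0, MAX picks A (highest: -1).
At A, MIN picks C (lowest: -1).
At C, MAX picks L2 (highest: -1).
Terminal value -1.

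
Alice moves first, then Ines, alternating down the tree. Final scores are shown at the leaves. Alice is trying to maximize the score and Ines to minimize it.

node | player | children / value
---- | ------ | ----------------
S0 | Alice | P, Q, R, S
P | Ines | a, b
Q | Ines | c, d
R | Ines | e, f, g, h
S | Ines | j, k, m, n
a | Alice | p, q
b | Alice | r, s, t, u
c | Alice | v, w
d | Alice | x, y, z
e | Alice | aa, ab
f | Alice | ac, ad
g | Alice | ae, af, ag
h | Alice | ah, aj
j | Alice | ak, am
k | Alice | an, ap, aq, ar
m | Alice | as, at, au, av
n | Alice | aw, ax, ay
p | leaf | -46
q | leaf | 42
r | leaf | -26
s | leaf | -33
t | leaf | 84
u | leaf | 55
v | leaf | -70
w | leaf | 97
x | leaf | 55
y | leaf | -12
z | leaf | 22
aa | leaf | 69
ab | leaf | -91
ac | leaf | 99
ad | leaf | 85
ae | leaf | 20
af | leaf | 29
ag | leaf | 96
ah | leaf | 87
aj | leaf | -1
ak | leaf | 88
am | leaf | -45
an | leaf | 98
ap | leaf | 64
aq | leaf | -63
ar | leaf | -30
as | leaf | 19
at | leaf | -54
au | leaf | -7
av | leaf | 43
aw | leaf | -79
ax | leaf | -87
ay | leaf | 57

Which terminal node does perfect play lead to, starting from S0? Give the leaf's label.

aa

a (Alice): max(-46, 42) = 42
b (Alice): max(-26, -33, 84, 55) = 84
P (Ines): min(42, 84) = 42
c (Alice): max(-70, 97) = 97
d (Alice): max(55, -12, 22) = 55
Q (Ines): min(97, 55) = 55
e (Alice): max(69, -91) = 69
f (Alice): max(99, 85) = 99
g (Alice): max(20, 29, 96) = 96
h (Alice): max(87, -1) = 87
R (Ines): min(69, 99, 96, 87) = 69
j (Alice): max(88, -45) = 88
k (Alice): max(98, 64, -63, -30) = 98
m (Alice): max(19, -54, -7, 43) = 43
n (Alice): max(-79, -87, 57) = 57
S (Ines): min(88, 98, 43, 57) = 43
S0 (Alice): max(42, 55, 69, 43) = 69
At S0, Alice picks R (highest: 69).
At R, Ines picks e (lowest: 69).
At e, Alice picks aa (highest: 69).
Terminal value 69.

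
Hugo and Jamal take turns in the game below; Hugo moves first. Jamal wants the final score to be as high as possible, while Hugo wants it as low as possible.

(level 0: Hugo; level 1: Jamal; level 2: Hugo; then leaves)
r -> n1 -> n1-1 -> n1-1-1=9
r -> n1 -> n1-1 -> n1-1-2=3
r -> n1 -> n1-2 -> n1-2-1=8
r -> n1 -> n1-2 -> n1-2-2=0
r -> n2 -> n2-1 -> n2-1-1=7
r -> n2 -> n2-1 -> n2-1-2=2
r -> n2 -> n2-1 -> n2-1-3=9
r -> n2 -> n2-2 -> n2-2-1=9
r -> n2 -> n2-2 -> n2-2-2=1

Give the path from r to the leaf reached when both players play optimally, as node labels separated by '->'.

r -> n2 -> n2-1 -> n2-1-2

n1-1 (Hugo): min(9, 3) = 3
n1-2 (Hugo): min(8, 0) = 0
n1 (Jamal): max(3, 0) = 3
n2-1 (Hugo): min(7, 2, 9) = 2
n2-2 (Hugo): min(9, 1) = 1
n2 (Jamal): max(2, 1) = 2
r (Hugo): min(3, 2) = 2
At r, Hugo picks n2 (lowest: 2).
At n2, Jamal picks n2-1 (highest: 2).
At n2-1, Hugo picks n2-1-2 (lowest: 2).
Terminal value 2.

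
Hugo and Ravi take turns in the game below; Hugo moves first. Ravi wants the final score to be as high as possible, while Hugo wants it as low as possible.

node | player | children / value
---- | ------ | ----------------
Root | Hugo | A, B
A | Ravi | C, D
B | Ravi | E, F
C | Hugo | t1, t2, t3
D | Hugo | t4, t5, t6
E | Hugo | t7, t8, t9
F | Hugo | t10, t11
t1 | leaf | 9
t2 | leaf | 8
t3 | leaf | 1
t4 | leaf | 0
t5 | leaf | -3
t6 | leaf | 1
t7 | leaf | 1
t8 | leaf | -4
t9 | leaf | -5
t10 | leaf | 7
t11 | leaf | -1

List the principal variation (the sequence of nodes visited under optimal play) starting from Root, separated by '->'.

Root -> B -> F -> t11

C (Hugo): min(9, 8, 1) = 1
D (Hugo): min(0, -3, 1) = -3
A (Ravi): max(1, -3) = 1
E (Hugo): min(1, -4, -5) = -5
F (Hugo): min(7, -1) = -1
B (Ravi): max(-5, -1) = -1
Root (Hugo): min(1, -1) = -1
At Root, Hugo picks B (lowest: -1).
At B, Ravi picks F (highest: -1).
At F, Hugo picks t11 (lowest: -1).
Terminal value -1.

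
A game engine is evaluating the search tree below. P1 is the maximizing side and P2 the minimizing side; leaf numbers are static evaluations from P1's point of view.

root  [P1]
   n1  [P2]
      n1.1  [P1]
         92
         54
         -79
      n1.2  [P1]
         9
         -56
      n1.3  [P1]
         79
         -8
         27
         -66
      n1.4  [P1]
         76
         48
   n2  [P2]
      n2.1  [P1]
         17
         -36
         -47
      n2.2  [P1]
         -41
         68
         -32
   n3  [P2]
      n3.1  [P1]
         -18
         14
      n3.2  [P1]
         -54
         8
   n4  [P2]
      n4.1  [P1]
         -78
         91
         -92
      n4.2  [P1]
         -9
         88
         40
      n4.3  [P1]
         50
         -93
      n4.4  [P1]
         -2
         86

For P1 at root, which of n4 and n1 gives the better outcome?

n4

n4.1 (P1): max(-78, 91, -92) = 91
n4.2 (P1): max(-9, 88, 40) = 88
n4.3 (P1): max(50, -93) = 50
n4.4 (P1): max(-2, 86) = 86
n4 (P2): min(91, 88, 50, 86) = 50
n1.1 (P1): max(92, 54, -79) = 92
n1.2 (P1): max(9, -56) = 9
n1.3 (P1): max(79, -8, 27, -66) = 79
n1.4 (P1): max(76, 48) = 76
n1 (P2): min(92, 9, 79, 76) = 9
P1 prefers the higher value; n4=50, n1=9. n4 is better since 50 > 9.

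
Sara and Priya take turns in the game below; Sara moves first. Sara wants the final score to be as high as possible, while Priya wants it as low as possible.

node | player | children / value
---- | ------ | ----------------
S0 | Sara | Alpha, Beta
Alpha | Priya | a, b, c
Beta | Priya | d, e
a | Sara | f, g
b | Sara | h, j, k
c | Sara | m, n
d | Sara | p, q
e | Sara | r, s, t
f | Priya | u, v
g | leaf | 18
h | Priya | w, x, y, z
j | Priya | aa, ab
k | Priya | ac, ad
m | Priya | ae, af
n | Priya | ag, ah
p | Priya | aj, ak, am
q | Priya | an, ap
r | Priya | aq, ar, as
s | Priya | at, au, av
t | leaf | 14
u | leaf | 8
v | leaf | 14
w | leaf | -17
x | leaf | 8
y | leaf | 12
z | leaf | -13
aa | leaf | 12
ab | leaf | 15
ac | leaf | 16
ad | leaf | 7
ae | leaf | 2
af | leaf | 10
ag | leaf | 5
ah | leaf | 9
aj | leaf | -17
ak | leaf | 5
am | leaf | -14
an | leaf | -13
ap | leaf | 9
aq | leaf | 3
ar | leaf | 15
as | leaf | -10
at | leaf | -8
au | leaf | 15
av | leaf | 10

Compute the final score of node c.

5

m (Priya): min(2, 10) = 2
n (Priya): min(5, 9) = 5
c (Sara): max(2, 5) = 5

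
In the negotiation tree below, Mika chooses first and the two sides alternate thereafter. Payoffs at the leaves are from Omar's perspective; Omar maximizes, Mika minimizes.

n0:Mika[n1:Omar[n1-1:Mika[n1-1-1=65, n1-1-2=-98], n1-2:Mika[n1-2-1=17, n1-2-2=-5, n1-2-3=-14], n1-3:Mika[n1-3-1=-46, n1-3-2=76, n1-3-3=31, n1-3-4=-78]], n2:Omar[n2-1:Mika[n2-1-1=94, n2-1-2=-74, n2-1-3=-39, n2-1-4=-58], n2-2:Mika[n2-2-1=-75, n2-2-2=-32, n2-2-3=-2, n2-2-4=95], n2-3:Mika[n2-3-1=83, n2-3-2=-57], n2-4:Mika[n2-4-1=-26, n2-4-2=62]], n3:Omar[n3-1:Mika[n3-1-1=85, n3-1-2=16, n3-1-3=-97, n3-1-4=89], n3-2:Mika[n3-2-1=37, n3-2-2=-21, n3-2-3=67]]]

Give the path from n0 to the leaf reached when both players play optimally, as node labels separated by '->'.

n0 -> n2 -> n2-4 -> n2-4-1

n1-1 (Mika): min(65, -98) = -98
n1-2 (Mika): min(17, -5, -14) = -14
n1-3 (Mika): min(-46, 76, 31, -78) = -78
n1 (Omar): max(-98, -14, -78) = -14
n2-1 (Mika): min(94, -74, -39, -58) = -74
n2-2 (Mika): min(-75, -32, -2, 95) = -75
n2-3 (Mika): min(83, -57) = -57
n2-4 (Mika): min(-26, 62) = -26
n2 (Omar): max(-74, -75, -57, -26) = -26
n3-1 (Mika): min(85, 16, -97, 89) = -97
n3-2 (Mika): min(37, -21, 67) = -21
n3 (Omar): max(-97, -21) = -21
n0 (Mika): min(-14, -26, -21) = -26
At n0, Mika picks n2 (lowest: -26).
At n2, Omar picks n2-4 (highest: -26).
At n2-4, Mika picks n2-4-1 (lowest: -26).
Terminal value -26.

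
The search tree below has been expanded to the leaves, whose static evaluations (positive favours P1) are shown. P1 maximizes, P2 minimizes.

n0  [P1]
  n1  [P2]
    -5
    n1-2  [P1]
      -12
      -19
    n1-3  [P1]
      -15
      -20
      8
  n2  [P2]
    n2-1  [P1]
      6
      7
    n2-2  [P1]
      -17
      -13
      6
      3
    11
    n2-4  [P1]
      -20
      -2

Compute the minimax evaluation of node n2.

n2-1 (P1): max(6, 7) = 7
n2-2 (P1): max(-17, -13, 6, 3) = 6
n2-4 (P1): max(-20, -2) = -2
n2 (P2): min(7, 6, 11, -2) = -2

-2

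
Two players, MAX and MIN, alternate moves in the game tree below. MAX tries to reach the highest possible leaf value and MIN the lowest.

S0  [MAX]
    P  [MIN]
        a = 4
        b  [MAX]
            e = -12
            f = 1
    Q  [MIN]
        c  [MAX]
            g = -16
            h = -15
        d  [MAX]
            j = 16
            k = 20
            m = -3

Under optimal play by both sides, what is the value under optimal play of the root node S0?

b (MAX): max(-12, 1) = 1
P (MIN): min(4, 1) = 1
c (MAX): max(-16, -15) = -15
d (MAX): max(16, 20, -3) = 20
Q (MIN): min(-15, 20) = -15
S0 (MAX): max(1, -15) = 1

1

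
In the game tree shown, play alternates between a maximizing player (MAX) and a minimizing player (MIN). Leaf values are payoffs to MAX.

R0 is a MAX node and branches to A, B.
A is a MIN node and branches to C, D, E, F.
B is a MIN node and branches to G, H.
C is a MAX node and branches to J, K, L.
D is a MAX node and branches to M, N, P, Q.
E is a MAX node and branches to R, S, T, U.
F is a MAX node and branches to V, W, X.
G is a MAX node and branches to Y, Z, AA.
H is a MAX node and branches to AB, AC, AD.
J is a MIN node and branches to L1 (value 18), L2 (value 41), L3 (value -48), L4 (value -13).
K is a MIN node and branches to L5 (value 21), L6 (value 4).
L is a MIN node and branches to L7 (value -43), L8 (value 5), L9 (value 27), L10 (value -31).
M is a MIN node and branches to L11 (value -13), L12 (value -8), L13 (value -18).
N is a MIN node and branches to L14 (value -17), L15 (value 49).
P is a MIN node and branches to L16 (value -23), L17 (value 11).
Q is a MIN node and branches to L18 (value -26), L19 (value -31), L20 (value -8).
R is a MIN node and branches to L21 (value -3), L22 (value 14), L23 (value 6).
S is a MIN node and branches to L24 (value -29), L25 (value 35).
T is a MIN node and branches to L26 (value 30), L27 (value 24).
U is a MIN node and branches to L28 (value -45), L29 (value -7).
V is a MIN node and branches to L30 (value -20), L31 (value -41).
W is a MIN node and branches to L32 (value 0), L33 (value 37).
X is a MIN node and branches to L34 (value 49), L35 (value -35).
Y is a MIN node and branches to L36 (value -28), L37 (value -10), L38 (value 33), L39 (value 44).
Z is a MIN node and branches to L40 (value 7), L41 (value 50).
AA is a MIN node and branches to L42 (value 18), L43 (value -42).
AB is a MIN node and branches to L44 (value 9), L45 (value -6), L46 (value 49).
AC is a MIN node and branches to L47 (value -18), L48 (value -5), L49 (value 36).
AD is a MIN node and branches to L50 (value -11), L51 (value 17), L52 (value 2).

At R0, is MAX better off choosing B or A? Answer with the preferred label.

Y (MIN): min(-28, -10, 33, 44) = -28
Z (MIN): min(7, 50) = 7
AA (MIN): min(18, -42) = -42
G (MAX): max(-28, 7, -42) = 7
AB (MIN): min(9, -6, 49) = -6
AC (MIN): min(-18, -5, 36) = -18
AD (MIN): min(-11, 17, 2) = -11
H (MAX): max(-6, -18, -11) = -6
B (MIN): min(7, -6) = -6
J (MIN): min(18, 41, -48, -13) = -48
K (MIN): min(21, 4) = 4
L (MIN): min(-43, 5, 27, -31) = -43
C (MAX): max(-48, 4, -43) = 4
M (MIN): min(-13, -8, -18) = -18
N (MIN): min(-17, 49) = -17
P (MIN): min(-23, 11) = -23
Q (MIN): min(-26, -31, -8) = -31
D (MAX): max(-18, -17, -23, -31) = -17
R (MIN): min(-3, 14, 6) = -3
S (MIN): min(-29, 35) = -29
T (MIN): min(30, 24) = 24
U (MIN): min(-45, -7) = -45
E (MAX): max(-3, -29, 24, -45) = 24
V (MIN): min(-20, -41) = -41
W (MIN): min(0, 37) = 0
X (MIN): min(49, -35) = -35
F (MAX): max(-41, 0, -35) = 0
A (MIN): min(4, -17, 24, 0) = -17
MAX prefers the higher value; B=-6, A=-17. B is better since -6 > -17.

B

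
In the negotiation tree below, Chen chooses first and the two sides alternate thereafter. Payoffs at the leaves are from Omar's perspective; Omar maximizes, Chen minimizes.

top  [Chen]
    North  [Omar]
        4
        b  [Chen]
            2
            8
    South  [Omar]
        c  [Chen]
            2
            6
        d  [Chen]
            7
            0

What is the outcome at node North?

b (Chen): min(2, 8) = 2
North (Omar): max(4, 2) = 4

4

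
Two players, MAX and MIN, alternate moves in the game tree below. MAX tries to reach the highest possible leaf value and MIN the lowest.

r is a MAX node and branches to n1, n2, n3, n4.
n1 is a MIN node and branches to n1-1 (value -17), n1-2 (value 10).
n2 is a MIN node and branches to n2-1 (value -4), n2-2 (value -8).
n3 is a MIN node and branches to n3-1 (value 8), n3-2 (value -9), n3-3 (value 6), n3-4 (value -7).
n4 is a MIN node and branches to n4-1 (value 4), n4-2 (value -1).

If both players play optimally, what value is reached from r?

-1

n1 (MIN): min(-17, 10) = -17
n2 (MIN): min(-4, -8) = -8
n3 (MIN): min(8, -9, 6, -7) = -9
n4 (MIN): min(4, -1) = -1
r (MAX): max(-17, -8, -9, -1) = -1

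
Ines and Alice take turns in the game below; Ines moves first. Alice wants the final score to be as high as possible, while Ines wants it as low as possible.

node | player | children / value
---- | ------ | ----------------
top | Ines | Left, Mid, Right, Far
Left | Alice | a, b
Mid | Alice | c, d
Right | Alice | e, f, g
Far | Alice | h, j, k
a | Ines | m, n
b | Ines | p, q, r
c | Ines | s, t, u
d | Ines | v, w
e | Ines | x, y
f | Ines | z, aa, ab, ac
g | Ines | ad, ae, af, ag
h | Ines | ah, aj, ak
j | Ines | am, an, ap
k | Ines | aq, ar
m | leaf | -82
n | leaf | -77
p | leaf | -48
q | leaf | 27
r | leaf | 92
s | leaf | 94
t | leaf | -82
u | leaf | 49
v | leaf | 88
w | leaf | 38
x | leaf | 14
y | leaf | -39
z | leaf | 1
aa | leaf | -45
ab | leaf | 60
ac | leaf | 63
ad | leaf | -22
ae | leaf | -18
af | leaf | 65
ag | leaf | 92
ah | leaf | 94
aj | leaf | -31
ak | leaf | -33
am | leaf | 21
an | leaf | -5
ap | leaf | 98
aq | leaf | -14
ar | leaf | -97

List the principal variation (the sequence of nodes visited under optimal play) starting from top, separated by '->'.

a (Ines): min(-82, -77) = -82
b (Ines): min(-48, 27, 92) = -48
Left (Alice): max(-82, -48) = -48
c (Ines): min(94, -82, 49) = -82
d (Ines): min(88, 38) = 38
Mid (Alice): max(-82, 38) = 38
e (Ines): min(14, -39) = -39
f (Ines): min(1, -45, 60, 63) = -45
g (Ines): min(-22, -18, 65, 92) = -22
Right (Alice): max(-39, -45, -22) = -22
h (Ines): min(94, -31, -33) = -33
j (Ines): min(21, -5, 98) = -5
k (Ines): min(-14, -97) = -97
Far (Alice): max(-33, -5, -97) = -5
top (Ines): min(-48, 38, -22, -5) = -48
At top, Ines picks Left (lowest: -48).
At Left, Alice picks b (highest: -48).
At b, Ines picks p (lowest: -48).
Terminal value -48.

top -> Left -> b -> p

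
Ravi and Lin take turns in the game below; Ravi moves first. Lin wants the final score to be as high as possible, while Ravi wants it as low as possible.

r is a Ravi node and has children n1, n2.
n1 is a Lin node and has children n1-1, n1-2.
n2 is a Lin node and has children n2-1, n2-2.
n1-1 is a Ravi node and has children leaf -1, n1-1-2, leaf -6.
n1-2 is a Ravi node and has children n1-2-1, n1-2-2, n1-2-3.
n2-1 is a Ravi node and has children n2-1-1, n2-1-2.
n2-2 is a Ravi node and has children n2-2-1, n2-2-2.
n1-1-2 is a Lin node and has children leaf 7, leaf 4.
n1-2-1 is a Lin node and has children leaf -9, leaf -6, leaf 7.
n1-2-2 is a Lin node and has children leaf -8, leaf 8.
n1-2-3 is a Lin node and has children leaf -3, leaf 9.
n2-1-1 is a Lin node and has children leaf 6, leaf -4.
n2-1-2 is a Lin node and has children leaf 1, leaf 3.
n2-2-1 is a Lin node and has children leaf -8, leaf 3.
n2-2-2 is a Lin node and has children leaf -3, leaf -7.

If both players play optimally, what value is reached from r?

3

n1-1-2 (Lin): max(7, 4) = 7
n1-1 (Ravi): min(-1, 7, -6) = -6
n1-2-1 (Lin): max(-9, -6, 7) = 7
n1-2-2 (Lin): max(-8, 8) = 8
n1-2-3 (Lin): max(-3, 9) = 9
n1-2 (Ravi): min(7, 8, 9) = 7
n1 (Lin): max(-6, 7) = 7
n2-1-1 (Lin): max(6, -4) = 6
n2-1-2 (Lin): max(1, 3) = 3
n2-1 (Ravi): min(6, 3) = 3
n2-2-1 (Lin): max(-8, 3) = 3
n2-2-2 (Lin): max(-3, -7) = -3
n2-2 (Ravi): min(3, -3) = -3
n2 (Lin): max(3, -3) = 3
r (Ravi): min(7, 3) = 3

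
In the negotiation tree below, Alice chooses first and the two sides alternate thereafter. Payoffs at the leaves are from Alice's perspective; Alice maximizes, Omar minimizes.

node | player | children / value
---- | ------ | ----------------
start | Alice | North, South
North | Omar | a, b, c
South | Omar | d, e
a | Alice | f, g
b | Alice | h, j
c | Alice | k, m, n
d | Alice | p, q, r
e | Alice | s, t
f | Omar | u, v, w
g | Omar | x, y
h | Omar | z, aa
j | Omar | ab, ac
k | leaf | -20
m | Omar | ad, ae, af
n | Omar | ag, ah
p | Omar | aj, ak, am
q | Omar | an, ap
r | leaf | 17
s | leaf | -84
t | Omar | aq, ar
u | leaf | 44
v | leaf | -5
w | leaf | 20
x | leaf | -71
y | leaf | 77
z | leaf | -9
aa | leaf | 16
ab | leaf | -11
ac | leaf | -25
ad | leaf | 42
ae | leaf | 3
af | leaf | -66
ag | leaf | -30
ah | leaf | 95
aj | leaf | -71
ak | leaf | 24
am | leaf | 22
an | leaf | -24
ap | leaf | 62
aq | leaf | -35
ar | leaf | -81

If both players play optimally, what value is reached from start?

-20

f (Omar): min(44, -5, 20) = -5
g (Omar): min(-71, 77) = -71
a (Alice): max(-5, -71) = -5
h (Omar): min(-9, 16) = -9
j (Omar): min(-11, -25) = -25
b (Alice): max(-9, -25) = -9
m (Omar): min(42, 3, -66) = -66
n (Omar): min(-30, 95) = -30
c (Alice): max(-20, -66, -30) = -20
North (Omar): min(-5, -9, -20) = -20
p (Omar): min(-71, 24, 22) = -71
q (Omar): min(-24, 62) = -24
d (Alice): max(-71, -24, 17) = 17
t (Omar): min(-35, -81) = -81
e (Alice): max(-84, -81) = -81
South (Omar): min(17, -81) = -81
start (Alice): max(-20, -81) = -20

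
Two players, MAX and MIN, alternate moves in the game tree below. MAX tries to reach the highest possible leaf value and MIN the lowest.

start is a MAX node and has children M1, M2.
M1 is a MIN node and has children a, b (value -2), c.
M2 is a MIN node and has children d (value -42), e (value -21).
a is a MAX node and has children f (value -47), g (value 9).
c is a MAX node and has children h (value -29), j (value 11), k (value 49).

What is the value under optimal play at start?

a (MAX): max(-47, 9) = 9
c (MAX): max(-29, 11, 49) = 49
M1 (MIN): min(9, -2, 49) = -2
M2 (MIN): min(-42, -21) = -42
start (MAX): max(-2, -42) = -2

-2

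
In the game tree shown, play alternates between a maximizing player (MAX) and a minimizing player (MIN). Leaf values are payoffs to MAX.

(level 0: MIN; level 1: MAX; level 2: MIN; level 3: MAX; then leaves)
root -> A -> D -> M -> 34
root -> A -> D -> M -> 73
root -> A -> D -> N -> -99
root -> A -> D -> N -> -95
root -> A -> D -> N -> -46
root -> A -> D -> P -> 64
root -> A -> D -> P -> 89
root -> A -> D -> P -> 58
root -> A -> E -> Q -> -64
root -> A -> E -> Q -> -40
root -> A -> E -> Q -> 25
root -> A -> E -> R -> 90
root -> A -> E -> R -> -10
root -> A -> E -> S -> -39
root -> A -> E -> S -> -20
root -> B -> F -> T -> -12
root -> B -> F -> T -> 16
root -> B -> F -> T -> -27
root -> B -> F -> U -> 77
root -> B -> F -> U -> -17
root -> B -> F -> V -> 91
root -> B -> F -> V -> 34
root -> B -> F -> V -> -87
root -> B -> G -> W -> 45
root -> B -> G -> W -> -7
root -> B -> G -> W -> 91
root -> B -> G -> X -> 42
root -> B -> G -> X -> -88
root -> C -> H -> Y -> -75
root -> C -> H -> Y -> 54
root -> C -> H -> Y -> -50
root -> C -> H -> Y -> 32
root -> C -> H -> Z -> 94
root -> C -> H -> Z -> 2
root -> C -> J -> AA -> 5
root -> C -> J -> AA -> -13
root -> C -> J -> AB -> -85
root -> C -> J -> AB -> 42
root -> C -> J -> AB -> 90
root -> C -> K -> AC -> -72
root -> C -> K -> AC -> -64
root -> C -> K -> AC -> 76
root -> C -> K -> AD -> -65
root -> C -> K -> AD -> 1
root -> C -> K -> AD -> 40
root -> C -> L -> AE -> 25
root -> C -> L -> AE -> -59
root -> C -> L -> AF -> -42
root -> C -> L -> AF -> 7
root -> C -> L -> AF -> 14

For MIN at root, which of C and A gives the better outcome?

A

Y (MAX): max(-75, 54, -50, 32) = 54
Z (MAX): max(94, 2) = 94
H (MIN): min(54, 94) = 54
AA (MAX): max(5, -13) = 5
AB (MAX): max(-85, 42, 90) = 90
J (MIN): min(5, 90) = 5
AC (MAX): max(-72, -64, 76) = 76
AD (MAX): max(-65, 1, 40) = 40
K (MIN): min(76, 40) = 40
AE (MAX): max(25, -59) = 25
AF (MAX): max(-42, 7, 14) = 14
L (MIN): min(25, 14) = 14
C (MAX): max(54, 5, 40, 14) = 54
M (MAX): max(34, 73) = 73
N (MAX): max(-99, -95, -46) = -46
P (MAX): max(64, 89, 58) = 89
D (MIN): min(73, -46, 89) = -46
Q (MAX): max(-64, -40, 25) = 25
R (MAX): max(90, -10) = 90
S (MAX): max(-39, -20) = -20
E (MIN): min(25, 90, -20) = -20
A (MAX): max(-46, -20) = -20
MIN prefers the lower value; C=54, A=-20. A is better since -20 < 54.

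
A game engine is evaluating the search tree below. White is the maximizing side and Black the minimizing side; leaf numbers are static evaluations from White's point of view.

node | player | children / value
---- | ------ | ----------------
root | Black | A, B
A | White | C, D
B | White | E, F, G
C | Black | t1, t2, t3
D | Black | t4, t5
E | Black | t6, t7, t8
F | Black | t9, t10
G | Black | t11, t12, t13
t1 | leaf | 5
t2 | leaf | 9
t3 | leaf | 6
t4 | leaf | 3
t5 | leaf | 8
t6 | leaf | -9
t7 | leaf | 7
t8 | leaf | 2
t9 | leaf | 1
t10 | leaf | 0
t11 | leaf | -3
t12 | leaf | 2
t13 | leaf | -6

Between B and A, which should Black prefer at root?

B

E (Black): min(-9, 7, 2) = -9
F (Black): min(1, 0) = 0
G (Black): min(-3, 2, -6) = -6
B (White): max(-9, 0, -6) = 0
C (Black): min(5, 9, 6) = 5
D (Black): min(3, 8) = 3
A (White): max(5, 3) = 5
Black prefers the lower value; B=0, A=5. B is better since 0 < 5.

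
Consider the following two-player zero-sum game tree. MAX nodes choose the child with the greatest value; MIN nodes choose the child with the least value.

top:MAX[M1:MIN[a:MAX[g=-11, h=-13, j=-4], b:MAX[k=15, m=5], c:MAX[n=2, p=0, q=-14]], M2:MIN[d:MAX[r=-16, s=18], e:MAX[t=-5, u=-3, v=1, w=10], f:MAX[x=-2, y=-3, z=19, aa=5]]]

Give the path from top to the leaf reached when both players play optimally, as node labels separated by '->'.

a (MAX): max(-11, -13, -4) = -4
b (MAX): max(15, 5) = 15
c (MAX): max(2, 0, -14) = 2
M1 (MIN): min(-4, 15, 2) = -4
d (MAX): max(-16, 18) = 18
e (MAX): max(-5, -3, 1, 10) = 10
f (MAX): max(-2, -3, 19, 5) = 19
M2 (MIN): min(18, 10, 19) = 10
top (MAX): max(-4, 10) = 10
At top, MAX picks M2 (highest: 10).
At M2, MIN picks e (lowest: 10).
At e, MAX picks w (highest: 10).
Terminal value 10.

top -> M2 -> e -> w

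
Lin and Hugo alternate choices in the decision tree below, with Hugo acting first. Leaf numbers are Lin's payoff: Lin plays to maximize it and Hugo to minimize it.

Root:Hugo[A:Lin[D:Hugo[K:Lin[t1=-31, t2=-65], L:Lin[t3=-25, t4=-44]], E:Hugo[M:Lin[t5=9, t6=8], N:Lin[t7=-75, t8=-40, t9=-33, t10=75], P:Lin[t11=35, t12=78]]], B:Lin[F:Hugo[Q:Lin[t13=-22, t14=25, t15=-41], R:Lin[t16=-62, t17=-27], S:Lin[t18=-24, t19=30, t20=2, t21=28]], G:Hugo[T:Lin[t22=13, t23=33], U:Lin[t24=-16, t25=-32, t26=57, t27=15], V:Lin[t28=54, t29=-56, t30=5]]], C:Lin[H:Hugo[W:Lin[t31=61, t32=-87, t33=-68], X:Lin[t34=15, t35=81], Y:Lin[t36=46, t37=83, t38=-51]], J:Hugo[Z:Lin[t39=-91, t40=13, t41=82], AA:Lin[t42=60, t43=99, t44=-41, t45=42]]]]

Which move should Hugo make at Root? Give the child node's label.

A

K (Lin): max(-31, -65) = -31
L (Lin): max(-25, -44) = -25
D (Hugo): min(-31, -25) = -31
M (Lin): max(9, 8) = 9
N (Lin): max(-75, -40, -33, 75) = 75
P (Lin): max(35, 78) = 78
E (Hugo): min(9, 75, 78) = 9
A (Lin): max(-31, 9) = 9
Q (Lin): max(-22, 25, -41) = 25
R (Lin): max(-62, -27) = -27
S (Lin): max(-24, 30, 2, 28) = 30
F (Hugo): min(25, -27, 30) = -27
T (Lin): max(13, 33) = 33
U (Lin): max(-16, -32, 57, 15) = 57
V (Lin): max(54, -56, 5) = 54
G (Hugo): min(33, 57, 54) = 33
B (Lin): max(-27, 33) = 33
W (Lin): max(61, -87, -68) = 61
X (Lin): max(15, 81) = 81
Y (Lin): max(46, 83, -51) = 83
H (Hugo): min(61, 81, 83) = 61
Z (Lin): max(-91, 13, 82) = 82
AA (Lin): max(60, 99, -41, 42) = 99
J (Hugo): min(82, 99) = 82
C (Lin): max(61, 82) = 82
Root (Hugo): min(9, 33, 82) = 9
Hugo at Root wants the lowest of {A=9, B=33, C=82}, so chooses A.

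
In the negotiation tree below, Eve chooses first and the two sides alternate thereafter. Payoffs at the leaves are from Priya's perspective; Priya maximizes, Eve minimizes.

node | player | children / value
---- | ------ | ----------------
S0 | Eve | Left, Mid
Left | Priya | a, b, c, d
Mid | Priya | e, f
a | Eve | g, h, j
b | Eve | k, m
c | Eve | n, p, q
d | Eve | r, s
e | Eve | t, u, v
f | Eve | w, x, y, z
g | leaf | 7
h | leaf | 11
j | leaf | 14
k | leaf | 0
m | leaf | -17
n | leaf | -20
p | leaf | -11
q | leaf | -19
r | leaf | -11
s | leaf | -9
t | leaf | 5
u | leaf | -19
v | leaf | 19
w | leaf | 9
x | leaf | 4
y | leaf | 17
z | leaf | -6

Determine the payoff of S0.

-6

a (Eve): min(7, 11, 14) = 7
b (Eve): min(0, -17) = -17
c (Eve): min(-20, -11, -19) = -20
d (Eve): min(-11, -9) = -11
Left (Priya): max(7, -17, -20, -11) = 7
e (Eve): min(5, -19, 19) = -19
f (Eve): min(9, 4, 17, -6) = -6
Mid (Priya): max(-19, -6) = -6
S0 (Eve): min(7, -6) = -6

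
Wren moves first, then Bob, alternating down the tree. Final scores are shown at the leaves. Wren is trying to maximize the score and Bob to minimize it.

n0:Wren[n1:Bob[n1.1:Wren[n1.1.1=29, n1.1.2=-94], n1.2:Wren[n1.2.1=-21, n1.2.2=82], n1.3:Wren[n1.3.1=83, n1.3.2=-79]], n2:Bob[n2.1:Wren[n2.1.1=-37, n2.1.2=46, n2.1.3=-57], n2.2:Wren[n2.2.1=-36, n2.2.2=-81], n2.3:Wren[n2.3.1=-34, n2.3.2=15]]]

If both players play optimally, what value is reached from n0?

n1.1 (Wren): max(29, -94) = 29
n1.2 (Wren): max(-21, 82) = 82
n1.3 (Wren): max(83, -79) = 83
n1 (Bob): min(29, 82, 83) = 29
n2.1 (Wren): max(-37, 46, -57) = 46
n2.2 (Wren): max(-36, -81) = -36
n2.3 (Wren): max(-34, 15) = 15
n2 (Bob): min(46, -36, 15) = -36
n0 (Wren): max(29, -36) = 29

29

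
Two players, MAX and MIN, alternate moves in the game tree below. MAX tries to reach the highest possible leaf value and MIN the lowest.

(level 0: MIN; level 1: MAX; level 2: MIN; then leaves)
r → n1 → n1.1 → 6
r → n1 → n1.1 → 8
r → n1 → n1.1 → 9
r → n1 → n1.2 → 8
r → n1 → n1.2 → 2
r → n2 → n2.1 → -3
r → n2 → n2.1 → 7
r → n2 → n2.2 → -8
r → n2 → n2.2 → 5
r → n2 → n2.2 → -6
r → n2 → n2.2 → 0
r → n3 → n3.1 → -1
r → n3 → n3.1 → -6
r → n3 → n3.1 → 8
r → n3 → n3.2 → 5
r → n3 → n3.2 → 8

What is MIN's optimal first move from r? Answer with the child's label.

n1.1 (MIN): min(6, 8, 9) = 6
n1.2 (MIN): min(8, 2) = 2
n1 (MAX): max(6, 2) = 6
n2.1 (MIN): min(-3, 7) = -3
n2.2 (MIN): min(-8, 5, -6, 0) = -8
n2 (MAX): max(-3, -8) = -3
n3.1 (MIN): min(-1, -6, 8) = -6
n3.2 (MIN): min(5, 8) = 5
n3 (MAX): max(-6, 5) = 5
r (MIN): min(6, -3, 5) = -3
MIN at r wants the lowest of {n1=6, n2=-3, n3=5}, so chooses n2.

n2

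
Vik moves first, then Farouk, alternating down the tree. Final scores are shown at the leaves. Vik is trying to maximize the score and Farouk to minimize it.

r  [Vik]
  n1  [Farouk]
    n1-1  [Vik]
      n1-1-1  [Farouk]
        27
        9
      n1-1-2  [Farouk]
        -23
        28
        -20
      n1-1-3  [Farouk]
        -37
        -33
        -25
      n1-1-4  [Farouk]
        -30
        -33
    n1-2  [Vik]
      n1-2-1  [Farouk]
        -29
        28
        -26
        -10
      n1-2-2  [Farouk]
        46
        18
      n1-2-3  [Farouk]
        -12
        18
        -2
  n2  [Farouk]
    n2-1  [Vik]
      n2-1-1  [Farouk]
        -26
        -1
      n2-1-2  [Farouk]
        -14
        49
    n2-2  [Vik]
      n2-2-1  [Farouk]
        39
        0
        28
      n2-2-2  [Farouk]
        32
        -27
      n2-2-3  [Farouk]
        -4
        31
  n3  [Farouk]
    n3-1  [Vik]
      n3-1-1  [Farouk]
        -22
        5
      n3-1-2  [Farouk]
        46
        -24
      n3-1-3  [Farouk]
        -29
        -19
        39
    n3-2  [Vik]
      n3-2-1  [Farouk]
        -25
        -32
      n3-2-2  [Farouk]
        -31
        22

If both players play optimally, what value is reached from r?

n1-1-1 (Farouk): min(27, 9) = 9
n1-1-2 (Farouk): min(-23, 28, -20) = -23
n1-1-3 (Farouk): min(-37, -33, -25) = -37
n1-1-4 (Farouk): min(-30, -33) = -33
n1-1 (Vik): max(9, -23, -37, -33) = 9
n1-2-1 (Farouk): min(-29, 28, -26, -10) = -29
n1-2-2 (Farouk): min(46, 18) = 18
n1-2-3 (Farouk): min(-12, 18, -2) = -12
n1-2 (Vik): max(-29, 18, -12) = 18
n1 (Farouk): min(9, 18) = 9
n2-1-1 (Farouk): min(-26, -1) = -26
n2-1-2 (Farouk): min(-14, 49) = -14
n2-1 (Vik): max(-26, -14) = -14
n2-2-1 (Farouk): min(39, 0, 28) = 0
n2-2-2 (Farouk): min(32, -27) = -27
n2-2-3 (Farouk): min(-4, 31) = -4
n2-2 (Vik): max(0, -27, -4) = 0
n2 (Farouk): min(-14, 0) = -14
n3-1-1 (Farouk): min(-22, 5) = -22
n3-1-2 (Farouk): min(46, -24) = -24
n3-1-3 (Farouk): min(-29, -19, 39) = -29
n3-1 (Vik): max(-22, -24, -29) = -22
n3-2-1 (Farouk): min(-25, -32) = -32
n3-2-2 (Farouk): min(-31, 22) = -31
n3-2 (Vik): max(-32, -31) = -31
n3 (Farouk): min(-22, -31) = -31
r (Vik): max(9, -14, -31) = 9

9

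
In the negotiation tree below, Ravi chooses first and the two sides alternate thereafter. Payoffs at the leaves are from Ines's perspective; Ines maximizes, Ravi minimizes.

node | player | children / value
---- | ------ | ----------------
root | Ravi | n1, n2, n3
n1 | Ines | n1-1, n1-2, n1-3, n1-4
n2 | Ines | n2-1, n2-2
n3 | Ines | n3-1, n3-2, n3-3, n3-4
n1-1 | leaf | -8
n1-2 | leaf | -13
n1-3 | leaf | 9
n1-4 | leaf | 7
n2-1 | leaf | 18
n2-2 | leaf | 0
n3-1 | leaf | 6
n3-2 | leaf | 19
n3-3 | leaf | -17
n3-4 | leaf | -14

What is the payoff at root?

9

n1 (Ines): max(-8, -13, 9, 7) = 9
n2 (Ines): max(18, 0) = 18
n3 (Ines): max(6, 19, -17, -14) = 19
root (Ravi): min(9, 18, 19) = 9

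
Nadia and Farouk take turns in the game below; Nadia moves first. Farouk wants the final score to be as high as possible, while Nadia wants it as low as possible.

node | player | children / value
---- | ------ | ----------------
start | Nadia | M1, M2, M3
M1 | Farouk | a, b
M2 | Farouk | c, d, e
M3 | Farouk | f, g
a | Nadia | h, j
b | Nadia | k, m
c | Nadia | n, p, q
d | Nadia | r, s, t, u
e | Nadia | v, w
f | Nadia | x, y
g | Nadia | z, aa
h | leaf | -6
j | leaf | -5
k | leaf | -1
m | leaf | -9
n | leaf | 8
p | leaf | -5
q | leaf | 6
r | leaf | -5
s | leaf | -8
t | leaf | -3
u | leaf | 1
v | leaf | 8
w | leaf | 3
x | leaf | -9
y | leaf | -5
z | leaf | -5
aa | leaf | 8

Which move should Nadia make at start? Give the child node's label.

a (Nadia): min(-6, -5) = -6
b (Nadia): min(-1, -9) = -9
M1 (Farouk): max(-6, -9) = -6
c (Nadia): min(8, -5, 6) = -5
d (Nadia): min(-5, -8, -3, 1) = -8
e (Nadia): min(8, 3) = 3
M2 (Farouk): max(-5, -8, 3) = 3
f (Nadia): min(-9, -5) = -9
g (Nadia): min(-5, 8) = -5
M3 (Farouk): max(-9, -5) = -5
start (Nadia): min(-6, 3, -5) = -6
Nadia at start wants the lowest of {M1=-6, M2=3, M3=-5}, so chooses M1.

M1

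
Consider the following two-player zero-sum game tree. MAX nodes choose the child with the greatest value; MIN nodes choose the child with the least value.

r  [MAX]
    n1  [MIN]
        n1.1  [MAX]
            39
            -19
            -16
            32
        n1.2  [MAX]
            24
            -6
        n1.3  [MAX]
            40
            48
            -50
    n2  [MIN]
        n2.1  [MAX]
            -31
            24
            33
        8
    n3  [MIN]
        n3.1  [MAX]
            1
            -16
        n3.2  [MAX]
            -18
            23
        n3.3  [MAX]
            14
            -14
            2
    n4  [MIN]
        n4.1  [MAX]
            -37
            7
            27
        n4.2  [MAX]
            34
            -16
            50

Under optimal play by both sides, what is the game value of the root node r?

n1.1 (MAX): max(39, -19, -16, 32) = 39
n1.2 (MAX): max(24, -6) = 24
n1.3 (MAX): max(40, 48, -50) = 48
n1 (MIN): min(39, 24, 48) = 24
n2.1 (MAX): max(-31, 24, 33) = 33
n2 (MIN): min(33, 8) = 8
n3.1 (MAX): max(1, -16) = 1
n3.2 (MAX): max(-18, 23) = 23
n3.3 (MAX): max(14, -14, 2) = 14
n3 (MIN): min(1, 23, 14) = 1
n4.1 (MAX): max(-37, 7, 27) = 27
n4.2 (MAX): max(34, -16, 50) = 50
n4 (MIN): min(27, 50) = 27
r (MAX): max(24, 8, 1, 27) = 27

27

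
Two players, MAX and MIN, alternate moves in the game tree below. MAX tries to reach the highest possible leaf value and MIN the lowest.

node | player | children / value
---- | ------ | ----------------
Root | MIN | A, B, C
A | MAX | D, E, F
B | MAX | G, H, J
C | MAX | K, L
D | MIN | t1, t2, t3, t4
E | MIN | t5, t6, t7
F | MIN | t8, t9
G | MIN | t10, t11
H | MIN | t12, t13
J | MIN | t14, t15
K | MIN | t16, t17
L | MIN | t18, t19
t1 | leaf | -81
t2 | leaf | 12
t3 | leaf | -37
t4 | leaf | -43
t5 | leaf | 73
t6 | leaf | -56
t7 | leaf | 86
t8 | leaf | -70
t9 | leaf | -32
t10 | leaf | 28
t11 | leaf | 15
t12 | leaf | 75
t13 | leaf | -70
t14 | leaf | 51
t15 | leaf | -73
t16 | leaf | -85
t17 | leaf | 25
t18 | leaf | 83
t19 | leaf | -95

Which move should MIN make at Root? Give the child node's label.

C

D (MIN): min(-81, 12, -37, -43) = -81
E (MIN): min(73, -56, 86) = -56
F (MIN): min(-70, -32) = -70
A (MAX): max(-81, -56, -70) = -56
G (MIN): min(28, 15) = 15
H (MIN): min(75, -70) = -70
J (MIN): min(51, -73) = -73
B (MAX): max(15, -70, -73) = 15
K (MIN): min(-85, 25) = -85
L (MIN): min(83, -95) = -95
C (MAX): max(-85, -95) = -85
Root (MIN): min(-56, 15, -85) = -85
MIN at Root wants the lowest of {A=-56, B=15, C=-85}, so chooses C.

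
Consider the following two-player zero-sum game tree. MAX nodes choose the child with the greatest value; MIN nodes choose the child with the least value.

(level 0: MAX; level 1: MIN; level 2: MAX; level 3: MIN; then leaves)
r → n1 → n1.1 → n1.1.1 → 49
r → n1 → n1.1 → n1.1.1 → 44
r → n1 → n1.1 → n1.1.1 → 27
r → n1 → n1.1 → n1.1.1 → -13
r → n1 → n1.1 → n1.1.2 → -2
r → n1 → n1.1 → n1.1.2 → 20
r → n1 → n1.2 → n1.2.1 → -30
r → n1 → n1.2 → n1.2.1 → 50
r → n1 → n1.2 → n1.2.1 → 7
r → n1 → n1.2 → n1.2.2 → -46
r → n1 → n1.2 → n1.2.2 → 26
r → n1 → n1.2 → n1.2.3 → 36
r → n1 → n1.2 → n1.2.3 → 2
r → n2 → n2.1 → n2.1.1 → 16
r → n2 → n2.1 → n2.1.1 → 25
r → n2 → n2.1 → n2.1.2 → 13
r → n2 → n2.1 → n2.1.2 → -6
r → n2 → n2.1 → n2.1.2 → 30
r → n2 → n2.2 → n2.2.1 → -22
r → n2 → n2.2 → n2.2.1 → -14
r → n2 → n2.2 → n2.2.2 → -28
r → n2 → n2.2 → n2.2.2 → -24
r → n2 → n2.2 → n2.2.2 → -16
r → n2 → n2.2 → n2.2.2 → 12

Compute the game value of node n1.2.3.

2

n1.2.3 (MIN): min(36, 2) = 2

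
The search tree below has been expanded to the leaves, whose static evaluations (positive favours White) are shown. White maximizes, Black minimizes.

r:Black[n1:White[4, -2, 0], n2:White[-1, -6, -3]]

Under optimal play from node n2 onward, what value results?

-1

n2 (White): max(-1, -6, -3) = -1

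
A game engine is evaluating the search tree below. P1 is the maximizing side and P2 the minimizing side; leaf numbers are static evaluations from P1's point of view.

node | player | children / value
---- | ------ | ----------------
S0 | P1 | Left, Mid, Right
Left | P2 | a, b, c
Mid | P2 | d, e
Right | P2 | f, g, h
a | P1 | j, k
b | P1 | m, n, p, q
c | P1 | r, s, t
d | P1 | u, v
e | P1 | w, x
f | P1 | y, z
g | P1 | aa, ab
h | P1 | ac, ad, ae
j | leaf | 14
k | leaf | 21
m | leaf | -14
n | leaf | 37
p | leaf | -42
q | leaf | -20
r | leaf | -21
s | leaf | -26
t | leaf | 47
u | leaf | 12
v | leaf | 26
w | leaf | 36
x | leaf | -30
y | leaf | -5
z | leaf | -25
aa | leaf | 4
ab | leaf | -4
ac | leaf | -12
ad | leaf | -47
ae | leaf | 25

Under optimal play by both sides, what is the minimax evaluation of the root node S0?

26

a (P1): max(14, 21) = 21
b (P1): max(-14, 37, -42, -20) = 37
c (P1): max(-21, -26, 47) = 47
Left (P2): min(21, 37, 47) = 21
d (P1): max(12, 26) = 26
e (P1): max(36, -30) = 36
Mid (P2): min(26, 36) = 26
f (P1): max(-5, -25) = -5
g (P1): max(4, -4) = 4
h (P1): max(-12, -47, 25) = 25
Right (P2): min(-5, 4, 25) = -5
S0 (P1): max(21, 26, -5) = 26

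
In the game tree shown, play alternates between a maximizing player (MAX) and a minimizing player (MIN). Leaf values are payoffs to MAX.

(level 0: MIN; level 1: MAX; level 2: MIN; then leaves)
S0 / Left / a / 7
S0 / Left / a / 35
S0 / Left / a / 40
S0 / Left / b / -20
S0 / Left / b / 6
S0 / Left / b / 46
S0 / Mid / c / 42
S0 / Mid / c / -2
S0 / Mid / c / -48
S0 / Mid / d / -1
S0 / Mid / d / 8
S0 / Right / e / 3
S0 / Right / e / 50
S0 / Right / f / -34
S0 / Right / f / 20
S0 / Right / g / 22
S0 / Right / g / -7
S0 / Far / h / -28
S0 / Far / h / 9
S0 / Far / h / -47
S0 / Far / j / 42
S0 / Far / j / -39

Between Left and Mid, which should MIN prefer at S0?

a (MIN): min(7, 35, 40) = 7
b (MIN): min(-20, 6, 46) = -20
Left (MAX): max(7, -20) = 7
c (MIN): min(42, -2, -48) = -48
d (MIN): min(-1, 8) = -1
Mid (MAX): max(-48, -1) = -1
MIN prefers the lower value; Left=7, Mid=-1. Mid is better since -1 < 7.

Mid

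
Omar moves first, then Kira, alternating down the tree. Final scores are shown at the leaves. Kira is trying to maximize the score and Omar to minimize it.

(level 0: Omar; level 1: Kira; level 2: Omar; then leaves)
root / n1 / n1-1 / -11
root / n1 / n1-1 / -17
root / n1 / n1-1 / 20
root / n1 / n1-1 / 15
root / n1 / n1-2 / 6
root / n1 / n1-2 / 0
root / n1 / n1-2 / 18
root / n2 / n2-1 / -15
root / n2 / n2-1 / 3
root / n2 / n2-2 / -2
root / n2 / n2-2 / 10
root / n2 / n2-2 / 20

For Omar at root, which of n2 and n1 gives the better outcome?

n2-1 (Omar): min(-15, 3) = -15
n2-2 (Omar): min(-2, 10, 20) = -2
n2 (Kira): max(-15, -2) = -2
n1-1 (Omar): min(-11, -17, 20, 15) = -17
n1-2 (Omar): min(6, 0, 18) = 0
n1 (Kira): max(-17, 0) = 0
Omar prefers the lower value; n2=-2, n1=0. n2 is better since -2 < 0.

n2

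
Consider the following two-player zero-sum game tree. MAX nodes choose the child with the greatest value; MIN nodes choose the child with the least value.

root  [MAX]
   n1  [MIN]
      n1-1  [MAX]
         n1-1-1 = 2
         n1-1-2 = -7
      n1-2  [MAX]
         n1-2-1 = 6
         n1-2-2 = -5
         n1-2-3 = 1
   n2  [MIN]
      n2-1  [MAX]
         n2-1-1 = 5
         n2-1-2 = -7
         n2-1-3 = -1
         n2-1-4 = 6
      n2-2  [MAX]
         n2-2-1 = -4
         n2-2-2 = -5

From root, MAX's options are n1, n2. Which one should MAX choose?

n1-1 (MAX): max(2, -7) = 2
n1-2 (MAX): max(6, -5, 1) = 6
n1 (MIN): min(2, 6) = 2
n2-1 (MAX): max(5, -7, -1, 6) = 6
n2-2 (MAX): max(-4, -5) = -4
n2 (MIN): min(6, -4) = -4
root (MAX): max(2, -4) = 2
MAX at root wants the highest of {n1=2, n2=-4}, so chooses n1.

n1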